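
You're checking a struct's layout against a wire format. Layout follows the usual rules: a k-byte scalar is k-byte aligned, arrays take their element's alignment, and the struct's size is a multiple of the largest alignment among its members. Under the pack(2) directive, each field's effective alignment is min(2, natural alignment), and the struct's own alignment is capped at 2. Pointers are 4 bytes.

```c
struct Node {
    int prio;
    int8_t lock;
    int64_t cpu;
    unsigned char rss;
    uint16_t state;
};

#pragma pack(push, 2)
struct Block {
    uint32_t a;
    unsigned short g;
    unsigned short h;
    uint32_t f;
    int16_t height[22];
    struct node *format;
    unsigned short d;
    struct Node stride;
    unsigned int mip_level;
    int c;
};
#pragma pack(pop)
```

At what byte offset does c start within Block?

90

Node: 0..4  prio  (4B, 4-aligned); 4..5  lock  (1B, 1-aligned); 5..8  -- padding (3B); 8..16  cpu  (8B, 8-aligned); 16..17  rss  (1B, 1-aligned); 17..18  -- padding (1B); 18..20  state  (2B, 2-aligned); 20..24  -- tail padding (4B); sizeof = 24, alignof = 8
0..4  a  (4B, 2-aligned)
4..6  g  (2B, 2-aligned)
6..8  h  (2B, 2-aligned)
8..12  f  (4B, 2-aligned)
12..56  height  (44B, 2-aligned)
56..60  format  (4B, 2-aligned)
60..62  d  (2B, 2-aligned)
62..86  stride  (24B, 2-aligned)
86..90  mip_level  (4B, 2-aligned)
90..94  c  (4B, 2-aligned)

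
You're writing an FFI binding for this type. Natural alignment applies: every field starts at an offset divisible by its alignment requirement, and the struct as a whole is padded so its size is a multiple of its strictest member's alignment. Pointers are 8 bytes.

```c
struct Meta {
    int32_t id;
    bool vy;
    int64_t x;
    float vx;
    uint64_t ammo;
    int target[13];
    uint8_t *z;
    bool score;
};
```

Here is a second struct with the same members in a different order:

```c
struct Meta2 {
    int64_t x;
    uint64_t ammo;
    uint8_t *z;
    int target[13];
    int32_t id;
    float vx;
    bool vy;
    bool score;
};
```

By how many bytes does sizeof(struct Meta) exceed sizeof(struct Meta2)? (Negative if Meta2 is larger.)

16

id at 0 (size 4, align 4) → ends 4
vy at 4 (size 1, align 1) → ends 5
pad 3 to align 8 for x
x at 8 (size 8, align 8) → ends 16
vx at 16 (size 4, align 4) → ends 20
pad 4 to align 8 for ammo
ammo at 24 (size 8, align 8) → ends 32
target at 32 (size 52, align 4) → ends 84
pad 4 to align 8 for z
z at 88 (size 8, align 8) → ends 96
score at 96 (size 1, align 1) → ends 97
tail pad 7 to reach multiple of 8
total 104 bytes, alignment 8
— Meta2 —
x at 0 (size 8, align 8) → ends 8
ammo at 8 (size 8, align 8) → ends 16
z at 16 (size 8, align 8) → ends 24
target at 24 (size 52, align 4) → ends 76
id at 76 (size 4, align 4) → ends 80
vx at 80 (size 4, align 4) → ends 84
vy at 84 (size 1, align 1) → ends 85
score at 85 (size 1, align 1) → ends 86
tail pad 2 to reach multiple of 8
total 88 bytes, alignment 8
104 − 88 = 16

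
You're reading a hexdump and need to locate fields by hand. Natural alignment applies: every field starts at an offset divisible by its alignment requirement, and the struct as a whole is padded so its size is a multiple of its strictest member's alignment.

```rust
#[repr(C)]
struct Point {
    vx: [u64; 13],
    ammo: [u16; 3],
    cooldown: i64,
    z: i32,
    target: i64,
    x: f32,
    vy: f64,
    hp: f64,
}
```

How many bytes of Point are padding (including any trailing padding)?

10

0..104  vx  (104B, 8-aligned)
104..110  ammo  (6B, 2-aligned)
110..112  -- padding (2B)
112..120  cooldown  (8B, 8-aligned)
120..124  z  (4B, 4-aligned)
124..128  -- padding (4B)
128..136  target  (8B, 8-aligned)
136..140  x  (4B, 4-aligned)
140..144  -- padding (4B)
144..152  vy  (8B, 8-aligned)
152..160  hp  (8B, 8-aligned)
sizeof = 160, alignof = 8
data bytes 150, size 160 → padding 10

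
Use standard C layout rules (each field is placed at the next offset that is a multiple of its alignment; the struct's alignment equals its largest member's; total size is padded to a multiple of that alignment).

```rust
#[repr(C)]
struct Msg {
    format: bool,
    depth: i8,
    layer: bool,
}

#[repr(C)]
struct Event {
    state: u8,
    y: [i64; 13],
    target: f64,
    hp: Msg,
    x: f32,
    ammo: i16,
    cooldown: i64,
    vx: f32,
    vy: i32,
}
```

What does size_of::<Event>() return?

Msg: 0..1  format  (1B, 1-aligned); 1..2  depth  (1B, 1-aligned); 2..3  layer  (1B, 1-aligned); sizeof = 3, alignof = 1
0..1  state  (1B, 1-aligned)
1..8  -- padding (7B)
8..112  y  (104B, 8-aligned)
112..120  target  (8B, 8-aligned)
120..123  hp  (3B, 1-aligned)
123..124  -- padding (1B)
124..128  x  (4B, 4-aligned)
128..130  ammo  (2B, 2-aligned)
130..136  -- padding (6B)
136..144  cooldown  (8B, 8-aligned)
144..148  vx  (4B, 4-aligned)
148..152  vy  (4B, 4-aligned)
sizeof = 152, alignof = 8

152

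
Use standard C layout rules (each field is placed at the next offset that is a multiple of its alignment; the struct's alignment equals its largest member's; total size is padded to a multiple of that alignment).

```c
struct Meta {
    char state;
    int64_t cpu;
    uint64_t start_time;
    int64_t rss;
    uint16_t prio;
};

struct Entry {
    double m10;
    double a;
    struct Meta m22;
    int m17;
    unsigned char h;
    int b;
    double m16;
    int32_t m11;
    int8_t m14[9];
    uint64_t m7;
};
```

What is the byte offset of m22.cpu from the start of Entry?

24

Meta: @0: state [1B, align 1] → 1; +7 pad (align 8); @8: cpu [8B, align 8] → 16; @16: start_time [8B, align 8] → 24; @24: rss [8B, align 8] → 32; @32: prio [2B, align 2] → 34; +6 tail pad (align 8); size 40, align 8
@0: m10 [8B, align 8] → 8
@8: a [8B, align 8] → 16
@16: m22 [40B, align 8] → 56
within Meta: cpu at 8
16 + 8 = 24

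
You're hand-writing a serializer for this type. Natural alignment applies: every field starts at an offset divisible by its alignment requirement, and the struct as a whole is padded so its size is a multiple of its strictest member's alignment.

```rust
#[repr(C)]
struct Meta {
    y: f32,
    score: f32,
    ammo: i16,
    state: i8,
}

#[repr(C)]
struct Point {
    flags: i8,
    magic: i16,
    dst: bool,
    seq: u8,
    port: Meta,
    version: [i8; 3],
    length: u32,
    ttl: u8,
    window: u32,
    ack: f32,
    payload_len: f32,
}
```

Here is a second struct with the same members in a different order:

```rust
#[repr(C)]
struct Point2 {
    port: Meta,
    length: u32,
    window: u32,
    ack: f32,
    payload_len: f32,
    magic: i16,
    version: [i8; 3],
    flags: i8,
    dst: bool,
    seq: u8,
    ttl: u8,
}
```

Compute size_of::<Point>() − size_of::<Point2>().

4

Meta: y at 0 (size 4, align 4) → ends 4; score at 4 (size 4, align 4) → ends 8; ammo at 8 (size 2, align 2) → ends 10; state at 10 (size 1, align 1) → ends 11; tail pad 1 to reach multiple of 4; total 12 bytes, alignment 4
flags at 0 (size 1, align 1) → ends 1
pad 1 to align 2 for magic
magic at 2 (size 2, align 2) → ends 4
dst at 4 (size 1, align 1) → ends 5
seq at 5 (size 1, align 1) → ends 6
pad 2 to align 4 for port
port at 8 (size 12, align 4) → ends 20
version at 20 (size 3, align 1) → ends 23
pad 1 to align 4 for length
length at 24 (size 4, align 4) → ends 28
ttl at 28 (size 1, align 1) → ends 29
pad 3 to align 4 for window
window at 32 (size 4, align 4) → ends 36
ack at 36 (size 4, align 4) → ends 40
payload_len at 40 (size 4, align 4) → ends 44
total 44 bytes, alignment 4
— Point2 —
port at 0 (size 12, align 4) → ends 12
length at 12 (size 4, align 4) → ends 16
window at 16 (size 4, align 4) → ends 20
ack at 20 (size 4, align 4) → ends 24
payload_len at 24 (size 4, align 4) → ends 28
magic at 28 (size 2, align 2) → ends 30
version at 30 (size 3, align 1) → ends 33
flags at 33 (size 1, align 1) → ends 34
dst at 34 (size 1, align 1) → ends 35
seq at 35 (size 1, align 1) → ends 36
ttl at 36 (size 1, align 1) → ends 37
tail pad 3 to reach multiple of 4
total 40 bytes, alignment 4
44 − 40 = 4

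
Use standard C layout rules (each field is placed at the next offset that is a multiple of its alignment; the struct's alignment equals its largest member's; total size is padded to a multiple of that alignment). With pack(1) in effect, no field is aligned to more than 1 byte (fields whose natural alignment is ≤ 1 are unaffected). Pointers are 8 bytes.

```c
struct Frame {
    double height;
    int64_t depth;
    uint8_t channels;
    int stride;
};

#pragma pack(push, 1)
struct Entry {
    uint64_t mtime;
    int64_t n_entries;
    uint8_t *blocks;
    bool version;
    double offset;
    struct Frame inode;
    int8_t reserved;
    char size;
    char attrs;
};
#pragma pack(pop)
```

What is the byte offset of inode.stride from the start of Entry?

Frame: @0: height [8B, align 8] → 8; @8: depth [8B, align 8] → 16; @16: channels [1B, align 1] → 17; +3 pad (align 4); @20: stride [4B, align 4] → 24; size 24, align 8
@0: mtime [8B, align 1] → 8
@8: n_entries [8B, align 1] → 16
@16: blocks [8B, align 1] → 24
@24: version [1B, align 1] → 25
@25: offset [8B, align 1] → 33
@33: inode [24B, align 1] → 57
within Frame: stride at 20
33 + 20 = 53

53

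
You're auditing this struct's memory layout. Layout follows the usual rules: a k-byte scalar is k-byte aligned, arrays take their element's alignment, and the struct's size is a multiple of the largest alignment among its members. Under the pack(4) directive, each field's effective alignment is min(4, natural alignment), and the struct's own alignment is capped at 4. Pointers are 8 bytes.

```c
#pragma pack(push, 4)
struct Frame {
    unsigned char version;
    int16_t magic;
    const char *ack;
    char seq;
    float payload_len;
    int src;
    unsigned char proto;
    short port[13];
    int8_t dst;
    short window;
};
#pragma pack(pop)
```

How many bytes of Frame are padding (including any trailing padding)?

@0: version [1B, align 1] → 1
+1 pad (align 2)
@2: magic [2B, align 2] → 4
@4: ack [8B, align 4] → 12
@12: seq [1B, align 1] → 13
+3 pad (align 4)
@16: payload_len [4B, align 4] → 20
@20: src [4B, align 4] → 24
@24: proto [1B, align 1] → 25
+1 pad (align 2)
@26: port [26B, align 2] → 52
@52: dst [1B, align 1] → 53
+1 pad (align 2)
@54: window [2B, align 2] → 56
size 56, align 4
data bytes 50, size 56 → padding 6

6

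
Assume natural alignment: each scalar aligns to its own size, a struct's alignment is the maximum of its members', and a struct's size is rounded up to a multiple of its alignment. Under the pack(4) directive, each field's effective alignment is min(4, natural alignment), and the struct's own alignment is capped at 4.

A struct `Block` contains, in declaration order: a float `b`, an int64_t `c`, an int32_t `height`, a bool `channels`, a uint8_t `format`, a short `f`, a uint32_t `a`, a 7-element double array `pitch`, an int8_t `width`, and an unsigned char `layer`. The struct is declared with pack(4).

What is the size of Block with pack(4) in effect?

0..4  b  (4B, 4-aligned)
4..12  c  (8B, 4-aligned)
12..16  height  (4B, 4-aligned)
16..17  channels  (1B, 1-aligned)
17..18  format  (1B, 1-aligned)
18..20  f  (2B, 2-aligned)
20..24  a  (4B, 4-aligned)
24..80  pitch  (56B, 4-aligned)
80..81  width  (1B, 1-aligned)
81..82  layer  (1B, 1-aligned)
82..84  -- tail padding (2B)
sizeof = 84, alignof = 4

84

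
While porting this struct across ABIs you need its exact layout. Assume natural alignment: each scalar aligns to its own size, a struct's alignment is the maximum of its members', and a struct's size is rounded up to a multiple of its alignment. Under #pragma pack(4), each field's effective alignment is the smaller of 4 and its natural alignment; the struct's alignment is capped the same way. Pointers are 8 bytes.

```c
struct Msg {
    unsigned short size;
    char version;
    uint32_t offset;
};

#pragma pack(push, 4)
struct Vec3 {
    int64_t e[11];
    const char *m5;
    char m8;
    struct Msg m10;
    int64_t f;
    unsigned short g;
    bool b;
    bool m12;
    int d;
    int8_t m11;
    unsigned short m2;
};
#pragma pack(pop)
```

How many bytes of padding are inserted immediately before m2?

Msg: @0: size [2B, align 2] → 2; @2: version [1B, align 1] → 3; +1 pad (align 4); @4: offset [4B, align 4] → 8; size 8, align 4
@0: e [88B, align 4] → 88
@88: m5 [8B, align 4] → 96
@96: m8 [1B, align 1] → 97
+3 pad (align 4)
@100: m10 [8B, align 4] → 108
@108: f [8B, align 4] → 116
@116: g [2B, align 2] → 118
@118: b [1B, align 1] → 119
@119: m12 [1B, align 1] → 120
@120: d [4B, align 4] → 124
@124: m11 [1B, align 1] → 125
+1 pad (align 2)
@126: m2 [2B, align 2] → 128

1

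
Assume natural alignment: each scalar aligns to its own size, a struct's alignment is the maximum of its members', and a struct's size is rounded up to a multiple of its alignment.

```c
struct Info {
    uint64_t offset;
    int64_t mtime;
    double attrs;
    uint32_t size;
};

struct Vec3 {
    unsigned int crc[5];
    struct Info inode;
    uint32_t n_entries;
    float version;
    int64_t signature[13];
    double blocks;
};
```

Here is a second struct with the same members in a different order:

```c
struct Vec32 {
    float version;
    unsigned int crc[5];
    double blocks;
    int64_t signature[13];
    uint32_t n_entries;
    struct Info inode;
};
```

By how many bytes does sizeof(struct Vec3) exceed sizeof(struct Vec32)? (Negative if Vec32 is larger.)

0

Info: 0..8  offset  (8B, 8-aligned); 8..16  mtime  (8B, 8-aligned); 16..24  attrs  (8B, 8-aligned); 24..28  size  (4B, 4-aligned); 28..32  -- tail padding (4B); sizeof = 32, alignof = 8
0..20  crc  (20B, 4-aligned)
20..24  -- padding (4B)
24..56  inode  (32B, 8-aligned)
56..60  n_entries  (4B, 4-aligned)
60..64  version  (4B, 4-aligned)
64..168  signature  (104B, 8-aligned)
168..176  blocks  (8B, 8-aligned)
sizeof = 176, alignof = 8
— Vec32 —
0..4  version  (4B, 4-aligned)
4..24  crc  (20B, 4-aligned)
24..32  blocks  (8B, 8-aligned)
32..136  signature  (104B, 8-aligned)
136..140  n_entries  (4B, 4-aligned)
140..144  -- padding (4B)
144..176  inode  (32B, 8-aligned)
sizeof = 176, alignof = 8
176 − 176 = 0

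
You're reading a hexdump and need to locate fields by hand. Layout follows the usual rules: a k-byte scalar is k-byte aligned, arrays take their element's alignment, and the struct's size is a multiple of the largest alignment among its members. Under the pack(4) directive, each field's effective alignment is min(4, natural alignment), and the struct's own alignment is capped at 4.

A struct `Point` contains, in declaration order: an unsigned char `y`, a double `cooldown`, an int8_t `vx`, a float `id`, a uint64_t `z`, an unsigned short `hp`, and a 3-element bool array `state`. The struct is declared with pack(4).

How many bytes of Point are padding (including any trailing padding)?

9

0..1  y  (1B, 1-aligned)
1..4  -- padding (3B)
4..12  cooldown  (8B, 4-aligned)
12..13  vx  (1B, 1-aligned)
13..16  -- padding (3B)
16..20  id  (4B, 4-aligned)
20..28  z  (8B, 4-aligned)
28..30  hp  (2B, 2-aligned)
30..33  state  (3B, 1-aligned)
33..36  -- tail padding (3B)
sizeof = 36, alignof = 4
data bytes 27, size 36 → padding 9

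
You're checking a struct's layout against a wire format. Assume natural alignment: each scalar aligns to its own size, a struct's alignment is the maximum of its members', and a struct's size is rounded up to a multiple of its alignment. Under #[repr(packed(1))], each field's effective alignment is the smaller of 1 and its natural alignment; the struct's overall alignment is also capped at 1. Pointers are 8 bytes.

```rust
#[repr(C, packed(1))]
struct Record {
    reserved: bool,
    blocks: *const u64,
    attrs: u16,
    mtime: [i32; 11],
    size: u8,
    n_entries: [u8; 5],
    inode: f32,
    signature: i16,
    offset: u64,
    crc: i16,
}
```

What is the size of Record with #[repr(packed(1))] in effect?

77

reserved at 0 (size 1, align 1) → ends 1
blocks at 1 (size 8, align 1) → ends 9
attrs at 9 (size 2, align 1) → ends 11
mtime at 11 (size 44, align 1) → ends 55
size at 55 (size 1, align 1) → ends 56
n_entries at 56 (size 5, align 1) → ends 61
inode at 61 (size 4, align 1) → ends 65
signature at 65 (size 2, align 1) → ends 67
offset at 67 (size 8, align 1) → ends 75
crc at 75 (size 2, align 1) → ends 77
total 77 bytes, alignment 1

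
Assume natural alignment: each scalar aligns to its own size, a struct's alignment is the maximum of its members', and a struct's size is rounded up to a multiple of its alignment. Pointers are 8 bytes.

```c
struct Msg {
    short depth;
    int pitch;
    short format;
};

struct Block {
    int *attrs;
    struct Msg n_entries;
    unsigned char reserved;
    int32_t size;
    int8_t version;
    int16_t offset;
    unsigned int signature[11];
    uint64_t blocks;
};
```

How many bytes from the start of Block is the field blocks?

80

Msg: @0: depth [2B, align 2] → 2; +2 pad (align 4); @4: pitch [4B, align 4] → 8; @8: format [2B, align 2] → 10; +2 tail pad (align 4); size 12, align 4
@0: attrs [8B, align 8] → 8
@8: n_entries [12B, align 4] → 20
@20: reserved [1B, align 1] → 21
+3 pad (align 4)
@24: size [4B, align 4] → 28
@28: version [1B, align 1] → 29
+1 pad (align 2)
@30: offset [2B, align 2] → 32
@32: signature [44B, align 4] → 76
+4 pad (align 8)
@80: blocks [8B, align 8] → 88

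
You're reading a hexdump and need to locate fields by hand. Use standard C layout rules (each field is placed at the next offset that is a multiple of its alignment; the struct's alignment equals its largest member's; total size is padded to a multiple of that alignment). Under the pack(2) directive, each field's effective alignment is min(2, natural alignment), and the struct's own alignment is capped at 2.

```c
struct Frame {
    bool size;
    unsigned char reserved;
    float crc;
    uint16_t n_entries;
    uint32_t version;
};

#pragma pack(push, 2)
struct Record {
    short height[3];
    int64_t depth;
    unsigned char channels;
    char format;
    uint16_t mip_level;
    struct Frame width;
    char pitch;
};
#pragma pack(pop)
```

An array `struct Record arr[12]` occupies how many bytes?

432

Frame: size at 0 (size 1, align 1) → ends 1; reserved at 1 (size 1, align 1) → ends 2; pad 2 to align 4 for crc; crc at 4 (size 4, align 4) → ends 8; n_entries at 8 (size 2, align 2) → ends 10; pad 2 to align 4 for version; version at 12 (size 4, align 4) → ends 16; total 16 bytes, alignment 4
height at 0 (size 6, align 2) → ends 6
depth at 6 (size 8, align 2) → ends 14
channels at 14 (size 1, align 1) → ends 15
format at 15 (size 1, align 1) → ends 16
mip_level at 16 (size 2, align 2) → ends 18
width at 18 (size 16, align 2) → ends 34
pitch at 34 (size 1, align 1) → ends 35
tail pad 1 to reach multiple of 2
total 36 bytes, alignment 2
array of 12: 12 × 36 = 432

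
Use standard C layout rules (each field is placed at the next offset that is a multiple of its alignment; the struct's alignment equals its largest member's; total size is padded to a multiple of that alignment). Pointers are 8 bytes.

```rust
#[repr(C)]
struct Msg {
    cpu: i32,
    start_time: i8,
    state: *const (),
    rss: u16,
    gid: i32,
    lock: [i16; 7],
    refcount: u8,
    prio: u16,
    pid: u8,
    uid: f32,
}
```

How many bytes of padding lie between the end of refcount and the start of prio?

1

0..4  cpu  (4B, 4-aligned)
4..5  start_time  (1B, 1-aligned)
5..8  -- padding (3B)
8..16  state  (8B, 8-aligned)
16..18  rss  (2B, 2-aligned)
18..20  -- padding (2B)
20..24  gid  (4B, 4-aligned)
24..38  lock  (14B, 2-aligned)
38..39  refcount  (1B, 1-aligned)
39..40  -- padding (1B)
40..42  prio  (2B, 2-aligned)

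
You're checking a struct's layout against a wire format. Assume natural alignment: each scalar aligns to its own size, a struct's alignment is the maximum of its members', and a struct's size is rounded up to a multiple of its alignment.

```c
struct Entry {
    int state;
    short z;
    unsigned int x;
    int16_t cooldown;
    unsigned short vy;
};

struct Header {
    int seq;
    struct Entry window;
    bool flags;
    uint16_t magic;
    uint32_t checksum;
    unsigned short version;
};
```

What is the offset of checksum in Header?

Entry: @0: state [4B, align 4] → 4; @4: z [2B, align 2] → 6; +2 pad (align 4); @8: x [4B, align 4] → 12; @12: cooldown [2B, align 2] → 14; @14: vy [2B, align 2] → 16; size 16, align 4
@0: seq [4B, align 4] → 4
@4: window [16B, align 4] → 20
@20: flags [1B, align 1] → 21
+1 pad (align 2)
@22: magic [2B, align 2] → 24
@24: checksum [4B, align 4] → 28

24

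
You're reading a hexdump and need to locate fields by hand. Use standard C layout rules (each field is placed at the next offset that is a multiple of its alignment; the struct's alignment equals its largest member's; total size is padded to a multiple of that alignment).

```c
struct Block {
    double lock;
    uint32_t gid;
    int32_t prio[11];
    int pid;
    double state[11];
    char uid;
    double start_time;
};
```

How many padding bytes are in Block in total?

11

@0: lock [8B, align 8] → 8
@8: gid [4B, align 4] → 12
@12: prio [44B, align 4] → 56
@56: pid [4B, align 4] → 60
+4 pad (align 8)
@64: state [88B, align 8] → 152
@152: uid [1B, align 1] → 153
+7 pad (align 8)
@160: start_time [8B, align 8] → 168
size 168, align 8
data bytes 157, size 168 → padding 11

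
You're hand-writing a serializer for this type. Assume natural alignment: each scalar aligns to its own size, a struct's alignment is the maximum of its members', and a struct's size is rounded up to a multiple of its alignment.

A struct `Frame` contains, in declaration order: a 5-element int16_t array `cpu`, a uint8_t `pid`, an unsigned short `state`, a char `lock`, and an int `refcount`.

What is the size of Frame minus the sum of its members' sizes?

@0: cpu [10B, align 2] → 10
@10: pid [1B, align 1] → 11
+1 pad (align 2)
@12: state [2B, align 2] → 14
@14: lock [1B, align 1] → 15
+1 pad (align 4)
@16: refcount [4B, align 4] → 20
size 20, align 4
data bytes 18, size 20 → padding 2

2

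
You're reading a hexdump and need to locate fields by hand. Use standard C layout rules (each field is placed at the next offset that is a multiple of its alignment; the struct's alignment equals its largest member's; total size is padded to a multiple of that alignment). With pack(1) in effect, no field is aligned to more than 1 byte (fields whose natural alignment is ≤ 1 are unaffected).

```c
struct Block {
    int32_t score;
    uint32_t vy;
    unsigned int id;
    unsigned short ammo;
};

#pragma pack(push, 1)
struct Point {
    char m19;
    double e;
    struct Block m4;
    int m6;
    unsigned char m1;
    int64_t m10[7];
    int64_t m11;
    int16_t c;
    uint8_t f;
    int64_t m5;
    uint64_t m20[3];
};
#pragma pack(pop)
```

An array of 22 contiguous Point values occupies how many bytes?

Block: 0..4  score  (4B, 4-aligned); 4..8  vy  (4B, 4-aligned); 8..12  id  (4B, 4-aligned); 12..14  ammo  (2B, 2-aligned); 14..16  -- tail padding (2B); sizeof = 16, alignof = 4
0..1  m19  (1B, 1-aligned)
1..9  e  (8B, 1-aligned)
9..25  m4  (16B, 1-aligned)
25..29  m6  (4B, 1-aligned)
29..30  m1  (1B, 1-aligned)
30..86  m10  (56B, 1-aligned)
86..94  m11  (8B, 1-aligned)
94..96  c  (2B, 1-aligned)
96..97  f  (1B, 1-aligned)
97..105  m5  (8B, 1-aligned)
105..129  m20  (24B, 1-aligned)
sizeof = 129, alignof = 1
array of 22: 22 × 129 = 2838

2838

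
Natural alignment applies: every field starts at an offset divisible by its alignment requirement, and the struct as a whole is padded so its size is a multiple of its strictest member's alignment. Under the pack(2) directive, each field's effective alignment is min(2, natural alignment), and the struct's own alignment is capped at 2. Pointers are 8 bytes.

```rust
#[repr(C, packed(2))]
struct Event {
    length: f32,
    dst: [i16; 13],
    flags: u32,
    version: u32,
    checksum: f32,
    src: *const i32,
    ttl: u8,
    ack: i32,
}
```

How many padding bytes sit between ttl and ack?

1

length at 0 (size 4, align 2) → ends 4
dst at 4 (size 26, align 2) → ends 30
flags at 30 (size 4, align 2) → ends 34
version at 34 (size 4, align 2) → ends 38
checksum at 38 (size 4, align 2) → ends 42
src at 42 (size 8, align 2) → ends 50
ttl at 50 (size 1, align 1) → ends 51
pad 1 to align 2 for ack
ack at 52 (size 4, align 2) → ends 56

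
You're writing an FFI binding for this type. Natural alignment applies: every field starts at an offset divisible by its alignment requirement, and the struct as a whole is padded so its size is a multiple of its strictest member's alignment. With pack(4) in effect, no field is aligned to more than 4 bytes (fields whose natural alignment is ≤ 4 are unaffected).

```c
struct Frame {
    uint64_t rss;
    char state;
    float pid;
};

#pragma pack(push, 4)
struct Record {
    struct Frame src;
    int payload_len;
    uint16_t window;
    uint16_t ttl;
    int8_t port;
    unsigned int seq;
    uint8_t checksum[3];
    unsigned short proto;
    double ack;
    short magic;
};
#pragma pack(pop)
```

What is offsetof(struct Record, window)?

Frame: rss at 0 (size 8, align 8) → ends 8; state at 8 (size 1, align 1) → ends 9; pad 3 to align 4 for pid; pid at 12 (size 4, align 4) → ends 16; total 16 bytes, alignment 8
src at 0 (size 16, align 4) → ends 16
payload_len at 16 (size 4, align 4) → ends 20
window at 20 (size 2, align 2) → ends 22

20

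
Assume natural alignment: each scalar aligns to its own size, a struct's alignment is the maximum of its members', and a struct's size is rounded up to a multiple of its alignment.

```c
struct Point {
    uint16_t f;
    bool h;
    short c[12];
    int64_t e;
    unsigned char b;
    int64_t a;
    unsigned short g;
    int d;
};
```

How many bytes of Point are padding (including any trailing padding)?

f at 0 (size 2, align 2) → ends 2
h at 2 (size 1, align 1) → ends 3
pad 1 to align 2 for c
c at 4 (size 24, align 2) → ends 28
pad 4 to align 8 for e
e at 32 (size 8, align 8) → ends 40
b at 40 (size 1, align 1) → ends 41
pad 7 to align 8 for a
a at 48 (size 8, align 8) → ends 56
g at 56 (size 2, align 2) → ends 58
pad 2 to align 4 for d
d at 60 (size 4, align 4) → ends 64
total 64 bytes, alignment 8
data bytes 50, size 64 → padding 14

14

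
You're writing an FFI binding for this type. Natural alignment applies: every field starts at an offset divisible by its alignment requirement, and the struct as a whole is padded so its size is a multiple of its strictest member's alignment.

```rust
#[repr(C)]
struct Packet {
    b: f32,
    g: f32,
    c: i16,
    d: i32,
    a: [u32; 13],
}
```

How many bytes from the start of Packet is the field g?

0..4  b  (4B, 4-aligned)
4..8  g  (4B, 4-aligned)

4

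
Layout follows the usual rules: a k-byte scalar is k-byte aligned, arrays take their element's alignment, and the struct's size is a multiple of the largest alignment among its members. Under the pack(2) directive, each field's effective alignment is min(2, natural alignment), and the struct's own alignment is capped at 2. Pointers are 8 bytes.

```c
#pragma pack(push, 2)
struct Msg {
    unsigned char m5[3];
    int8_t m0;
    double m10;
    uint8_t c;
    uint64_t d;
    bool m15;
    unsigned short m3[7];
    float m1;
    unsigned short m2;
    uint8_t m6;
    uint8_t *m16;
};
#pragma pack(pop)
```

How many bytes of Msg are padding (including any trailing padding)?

@0: m5 [3B, align 1] → 3
@3: m0 [1B, align 1] → 4
@4: m10 [8B, align 2] → 12
@12: c [1B, align 1] → 13
+1 pad (align 2)
@14: d [8B, align 2] → 22
@22: m15 [1B, align 1] → 23
+1 pad (align 2)
@24: m3 [14B, align 2] → 38
@38: m1 [4B, align 2] → 42
@42: m2 [2B, align 2] → 44
@44: m6 [1B, align 1] → 45
+1 pad (align 2)
@46: m16 [8B, align 2] → 54
size 54, align 2
data bytes 51, size 54 → padding 3

3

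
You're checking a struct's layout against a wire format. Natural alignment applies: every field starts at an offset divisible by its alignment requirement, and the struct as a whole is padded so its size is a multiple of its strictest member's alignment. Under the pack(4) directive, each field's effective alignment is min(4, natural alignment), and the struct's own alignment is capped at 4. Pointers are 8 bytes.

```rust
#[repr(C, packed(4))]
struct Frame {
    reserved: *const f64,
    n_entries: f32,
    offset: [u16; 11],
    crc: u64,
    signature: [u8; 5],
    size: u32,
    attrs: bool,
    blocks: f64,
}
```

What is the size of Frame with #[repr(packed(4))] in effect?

68

reserved at 0 (size 8, align 4) → ends 8
n_entries at 8 (size 4, align 4) → ends 12
offset at 12 (size 22, align 2) → ends 34
pad 2 to align 4 for crc
crc at 36 (size 8, align 4) → ends 44
signature at 44 (size 5, align 1) → ends 49
pad 3 to align 4 for size
size at 52 (size 4, align 4) → ends 56
attrs at 56 (size 1, align 1) → ends 57
pad 3 to align 4 for blocks
blocks at 60 (size 8, align 4) → ends 68
total 68 bytes, alignment 4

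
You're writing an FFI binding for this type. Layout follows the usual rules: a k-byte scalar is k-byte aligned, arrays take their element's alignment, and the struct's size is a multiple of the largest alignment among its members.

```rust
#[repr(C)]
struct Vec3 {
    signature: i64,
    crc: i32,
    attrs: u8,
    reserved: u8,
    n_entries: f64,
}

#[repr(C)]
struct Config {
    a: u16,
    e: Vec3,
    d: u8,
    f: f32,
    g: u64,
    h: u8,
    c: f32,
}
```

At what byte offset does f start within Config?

Vec3: signature at 0 (size 8, align 8) → ends 8; crc at 8 (size 4, align 4) → ends 12; attrs at 12 (size 1, align 1) → ends 13; reserved at 13 (size 1, align 1) → ends 14; pad 2 to align 8 for n_entries; n_entries at 16 (size 8, align 8) → ends 24; total 24 bytes, alignment 8
a at 0 (size 2, align 2) → ends 2
pad 6 to align 8 for e
e at 8 (size 24, align 8) → ends 32
d at 32 (size 1, align 1) → ends 33
pad 3 to align 4 for f
f at 36 (size 4, align 4) → ends 40

36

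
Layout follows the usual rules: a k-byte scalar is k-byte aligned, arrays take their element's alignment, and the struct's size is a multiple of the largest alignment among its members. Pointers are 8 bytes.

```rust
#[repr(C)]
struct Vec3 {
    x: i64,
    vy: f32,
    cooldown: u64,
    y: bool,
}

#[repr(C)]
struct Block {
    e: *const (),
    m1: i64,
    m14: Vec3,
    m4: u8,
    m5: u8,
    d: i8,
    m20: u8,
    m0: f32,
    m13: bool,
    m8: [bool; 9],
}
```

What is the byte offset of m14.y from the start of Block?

40

Vec3: @0: x [8B, align 8] → 8; @8: vy [4B, align 4] → 12; +4 pad (align 8); @16: cooldown [8B, align 8] → 24; @24: y [1B, align 1] → 25; +7 tail pad (align 8); size 32, align 8
@0: e [8B, align 8] → 8
@8: m1 [8B, align 8] → 16
@16: m14 [32B, align 8] → 48
within Vec3: y at 24
16 + 24 = 40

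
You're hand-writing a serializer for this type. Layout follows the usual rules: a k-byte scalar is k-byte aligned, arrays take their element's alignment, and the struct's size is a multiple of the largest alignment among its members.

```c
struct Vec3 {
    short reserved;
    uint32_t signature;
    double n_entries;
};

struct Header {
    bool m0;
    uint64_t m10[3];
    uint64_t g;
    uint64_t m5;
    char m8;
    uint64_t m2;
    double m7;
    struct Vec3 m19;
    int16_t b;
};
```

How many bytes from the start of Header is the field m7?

Vec3: 0..2  reserved  (2B, 2-aligned); 2..4  -- padding (2B); 4..8  signature  (4B, 4-aligned); 8..16  n_entries  (8B, 8-aligned); sizeof = 16, alignof = 8
0..1  m0  (1B, 1-aligned)
1..8  -- padding (7B)
8..32  m10  (24B, 8-aligned)
32..40  g  (8B, 8-aligned)
40..48  m5  (8B, 8-aligned)
48..49  m8  (1B, 1-aligned)
49..56  -- padding (7B)
56..64  m2  (8B, 8-aligned)
64..72  m7  (8B, 8-aligned)

64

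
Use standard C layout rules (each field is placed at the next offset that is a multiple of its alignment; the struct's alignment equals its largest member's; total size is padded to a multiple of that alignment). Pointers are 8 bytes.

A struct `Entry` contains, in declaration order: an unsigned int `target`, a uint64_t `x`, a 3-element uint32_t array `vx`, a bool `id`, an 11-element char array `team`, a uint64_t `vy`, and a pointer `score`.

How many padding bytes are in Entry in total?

4

target at 0 (size 4, align 4) → ends 4
pad 4 to align 8 for x
x at 8 (size 8, align 8) → ends 16
vx at 16 (size 12, align 4) → ends 28
id at 28 (size 1, align 1) → ends 29
team at 29 (size 11, align 1) → ends 40
vy at 40 (size 8, align 8) → ends 48
score at 48 (size 8, align 8) → ends 56
total 56 bytes, alignment 8
data bytes 52, size 56 → padding 4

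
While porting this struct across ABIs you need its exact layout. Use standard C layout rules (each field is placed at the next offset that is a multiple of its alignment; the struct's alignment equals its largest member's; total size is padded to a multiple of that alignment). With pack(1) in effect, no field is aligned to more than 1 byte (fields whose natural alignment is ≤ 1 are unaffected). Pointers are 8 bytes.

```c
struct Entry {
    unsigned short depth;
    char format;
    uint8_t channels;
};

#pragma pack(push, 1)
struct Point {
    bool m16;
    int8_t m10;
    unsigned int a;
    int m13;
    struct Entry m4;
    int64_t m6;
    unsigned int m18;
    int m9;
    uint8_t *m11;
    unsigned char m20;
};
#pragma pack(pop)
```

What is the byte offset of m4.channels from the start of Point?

Entry: 0..2  depth  (2B, 2-aligned); 2..3  format  (1B, 1-aligned); 3..4  channels  (1B, 1-aligned); sizeof = 4, alignof = 2
0..1  m16  (1B, 1-aligned)
1..2  m10  (1B, 1-aligned)
2..6  a  (4B, 1-aligned)
6..10  m13  (4B, 1-aligned)
10..14  m4  (4B, 1-aligned)
within Entry: channels at 3
10 + 3 = 13

13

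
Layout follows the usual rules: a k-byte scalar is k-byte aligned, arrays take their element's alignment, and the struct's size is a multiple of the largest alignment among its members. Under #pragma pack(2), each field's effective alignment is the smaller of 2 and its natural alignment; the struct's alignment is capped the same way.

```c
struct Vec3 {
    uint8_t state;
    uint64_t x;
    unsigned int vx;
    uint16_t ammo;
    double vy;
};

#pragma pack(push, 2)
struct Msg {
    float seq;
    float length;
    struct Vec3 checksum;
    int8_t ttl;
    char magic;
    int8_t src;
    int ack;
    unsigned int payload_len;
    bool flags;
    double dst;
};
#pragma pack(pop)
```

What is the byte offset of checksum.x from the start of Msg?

16

Vec3: state at 0 (size 1, align 1) → ends 1; pad 7 to align 8 for x; x at 8 (size 8, align 8) → ends 16; vx at 16 (size 4, align 4) → ends 20; ammo at 20 (size 2, align 2) → ends 22; pad 2 to align 8 for vy; vy at 24 (size 8, align 8) → ends 32; total 32 bytes, alignment 8
seq at 0 (size 4, align 2) → ends 4
length at 4 (size 4, align 2) → ends 8
checksum at 8 (size 32, align 2) → ends 40
within Vec3: x at 8
8 + 8 = 16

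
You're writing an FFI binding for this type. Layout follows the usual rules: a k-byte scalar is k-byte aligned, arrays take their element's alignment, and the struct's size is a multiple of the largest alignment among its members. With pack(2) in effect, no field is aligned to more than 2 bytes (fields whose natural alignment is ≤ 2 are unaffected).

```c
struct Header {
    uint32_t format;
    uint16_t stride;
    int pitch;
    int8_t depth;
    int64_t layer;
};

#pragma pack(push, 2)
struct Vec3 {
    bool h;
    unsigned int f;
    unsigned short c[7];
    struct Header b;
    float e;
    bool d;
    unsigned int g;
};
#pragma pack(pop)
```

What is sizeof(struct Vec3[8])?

Header: format at 0 (size 4, align 4) → ends 4; stride at 4 (size 2, align 2) → ends 6; pad 2 to align 4 for pitch; pitch at 8 (size 4, align 4) → ends 12; depth at 12 (size 1, align 1) → ends 13; pad 3 to align 8 for layer; layer at 16 (size 8, align 8) → ends 24; total 24 bytes, alignment 8
h at 0 (size 1, align 1) → ends 1
pad 1 to align 2 for f
f at 2 (size 4, align 2) → ends 6
c at 6 (size 14, align 2) → ends 20
b at 20 (size 24, align 2) → ends 44
e at 44 (size 4, align 2) → ends 48
d at 48 (size 1, align 1) → ends 49
pad 1 to align 2 for g
g at 50 (size 4, align 2) → ends 54
total 54 bytes, alignment 2
array of 8: 8 × 54 = 432

432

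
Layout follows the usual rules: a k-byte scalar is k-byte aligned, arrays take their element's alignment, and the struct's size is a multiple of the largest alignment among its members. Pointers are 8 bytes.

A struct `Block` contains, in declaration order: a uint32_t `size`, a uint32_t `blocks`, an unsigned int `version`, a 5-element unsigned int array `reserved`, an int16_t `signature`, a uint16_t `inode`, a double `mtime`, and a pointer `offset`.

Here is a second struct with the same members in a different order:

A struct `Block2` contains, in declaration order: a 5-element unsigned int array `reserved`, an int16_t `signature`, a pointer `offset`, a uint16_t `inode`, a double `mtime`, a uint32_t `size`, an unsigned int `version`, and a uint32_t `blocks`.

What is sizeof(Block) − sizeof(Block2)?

-8

size at 0 (size 4, align 4) → ends 4
blocks at 4 (size 4, align 4) → ends 8
version at 8 (size 4, align 4) → ends 12
reserved at 12 (size 20, align 4) → ends 32
signature at 32 (size 2, align 2) → ends 34
inode at 34 (size 2, align 2) → ends 36
pad 4 to align 8 for mtime
mtime at 40 (size 8, align 8) → ends 48
offset at 48 (size 8, align 8) → ends 56
total 56 bytes, alignment 8
— Block2 —
reserved at 0 (size 20, align 4) → ends 20
signature at 20 (size 2, align 2) → ends 22
pad 2 to align 8 for offset
offset at 24 (size 8, align 8) → ends 32
inode at 32 (size 2, align 2) → ends 34
pad 6 to align 8 for mtime
mtime at 40 (size 8, align 8) → ends 48
size at 48 (size 4, align 4) → ends 52
version at 52 (size 4, align 4) → ends 56
blocks at 56 (size 4, align 4) → ends 60
tail pad 4 to reach multiple of 8
total 64 bytes, alignment 8
56 − 64 = -8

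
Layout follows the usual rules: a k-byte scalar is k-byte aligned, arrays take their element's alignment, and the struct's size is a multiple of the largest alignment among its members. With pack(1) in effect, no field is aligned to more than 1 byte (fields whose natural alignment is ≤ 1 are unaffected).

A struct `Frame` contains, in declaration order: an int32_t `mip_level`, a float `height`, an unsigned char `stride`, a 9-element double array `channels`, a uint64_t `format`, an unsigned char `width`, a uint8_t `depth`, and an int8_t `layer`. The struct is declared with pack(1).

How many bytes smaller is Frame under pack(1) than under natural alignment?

natural layout:
  mip_level at 0 (size 4, align 4) → ends 4
  height at 4 (size 4, align 4) → ends 8
  stride at 8 (size 1, align 1) → ends 9
  pad 7 to align 8 for channels
  channels at 16 (size 72, align 8) → ends 88
  format at 88 (size 8, align 8) → ends 96
  width at 96 (size 1, align 1) → ends 97
  depth at 97 (size 1, align 1) → ends 98
  layer at 98 (size 1, align 1) → ends 99
  tail pad 5 to reach multiple of 8
  total 104 bytes, alignment 8
packed(1) layout:
  mip_level at 0 (size 4, align 1) → ends 4
  height at 4 (size 4, align 1) → ends 8
  stride at 8 (size 1, align 1) → ends 9
  channels at 9 (size 72, align 1) → ends 81
  format at 81 (size 8, align 1) → ends 89
  width at 89 (size 1, align 1) → ends 90
  depth at 90 (size 1, align 1) → ends 91
  layer at 91 (size 1, align 1) → ends 92
  total 92 bytes, alignment 1
104 − 92 = 12

12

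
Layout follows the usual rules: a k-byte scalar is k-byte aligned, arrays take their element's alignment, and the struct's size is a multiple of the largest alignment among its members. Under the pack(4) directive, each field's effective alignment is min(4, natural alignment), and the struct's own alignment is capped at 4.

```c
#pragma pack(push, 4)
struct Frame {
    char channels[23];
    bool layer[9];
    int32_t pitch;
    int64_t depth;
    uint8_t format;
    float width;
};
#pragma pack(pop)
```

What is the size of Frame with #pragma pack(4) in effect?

channels at 0 (size 23, align 1) → ends 23
layer at 23 (size 9, align 1) → ends 32
pitch at 32 (size 4, align 4) → ends 36
depth at 36 (size 8, align 4) → ends 44
format at 44 (size 1, align 1) → ends 45
pad 3 to align 4 for width
width at 48 (size 4, align 4) → ends 52
total 52 bytes, alignment 4

52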